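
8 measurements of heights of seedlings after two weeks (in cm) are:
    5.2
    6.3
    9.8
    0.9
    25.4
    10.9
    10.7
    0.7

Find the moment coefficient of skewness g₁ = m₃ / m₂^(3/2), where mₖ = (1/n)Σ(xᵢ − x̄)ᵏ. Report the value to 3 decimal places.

x̄ = (5.2 + 6.3 + 9.8 + 0.9 + 25.4 + 10.9 + 10.7 + 0.7) / 8 = 8.7375
deviations (xᵢ − x̄): -3.5375, -2.4375, 1.0625, -7.8375, 16.6625, 2.1625, 1.9625, -8.0375
Σ(xᵢ − x̄)² = 431.7787 ⇒ m₂ = 431.7787/8 = 53.97234
Σ(xᵢ − x̄)³ = 3585.6155 ⇒ m₃ = 3585.6155/8 = 448.20193
m₂^(3/2) = 53.97234^(1.5) = 396.51253
g₁ = m₃ / m₂^(3/2) = 448.20193 / 396.51253 ≈ 1.130

1.130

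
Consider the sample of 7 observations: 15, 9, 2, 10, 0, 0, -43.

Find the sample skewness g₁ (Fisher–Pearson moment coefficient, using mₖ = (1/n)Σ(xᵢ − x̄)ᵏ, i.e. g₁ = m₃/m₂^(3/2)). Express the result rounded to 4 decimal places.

-1.6744

x̄ = (15 + 9 + 2 + 10 + 0 + 0 - 43) / 7 = -1.0000
deviations (xᵢ − x̄): 16.0000, 10.0000, 3.0000, 11.0000, 1.0000, 1.0000, -42.0000
Σ(xᵢ − x̄)² = 2252.0000 ⇒ m₂ = 2252.0000/7 = 321.71429
Σ(xᵢ − x̄)³ = -67632.0000 ⇒ m₃ = -67632.0000/7 = -9661.71429
m₂^(3/2) = 321.71429^(1.5) = 5770.39469
g₁ = m₃ / m₂^(3/2) = -9661.71429 / 5770.39469 ≈ -1.6744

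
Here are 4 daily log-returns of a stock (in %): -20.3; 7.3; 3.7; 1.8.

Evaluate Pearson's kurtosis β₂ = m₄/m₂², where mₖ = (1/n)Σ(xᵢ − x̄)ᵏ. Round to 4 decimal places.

x̄ = -1.8750
Σ(xᵢ − x̄)² = 468.2475 ⇒ m₂ = 117.06188
Σ(xᵢ − x̄)⁴ = 123481.8795 ⇒ m₄ = 30870.46988
m₂² = 13703.48258
β₂ = m₄/m₂² = 30870.46988 / 13703.48258 ≈ 2.2527

2.2527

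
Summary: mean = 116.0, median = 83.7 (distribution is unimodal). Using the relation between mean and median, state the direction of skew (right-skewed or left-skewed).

mean − median = 116.0 − 83.7 = 32.3
mean > median ⇒ the longer tail is on the right ⇒ right-skewed (positively skewed).

right-skewed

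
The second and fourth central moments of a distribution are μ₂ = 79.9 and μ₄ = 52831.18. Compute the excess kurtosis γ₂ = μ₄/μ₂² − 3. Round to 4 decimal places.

μ₂² = 79.9² = 6384.01000
μ₄/μ₂² = 52831.18 / 6384.01000 = 8.27555
γ₂ = 8.27555 − 3 ≈ 5.2755

5.2755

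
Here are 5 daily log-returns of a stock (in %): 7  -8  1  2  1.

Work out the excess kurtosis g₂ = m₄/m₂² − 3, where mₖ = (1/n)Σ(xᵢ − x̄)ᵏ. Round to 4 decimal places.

x̄ = 0.6000
Σ(xᵢ − x̄)² = 117.2000 ⇒ m₂ = 23.44000
Σ(xᵢ − x̄)⁴ = 7151.6960 ⇒ m₄ = 1430.33920
m₂² = 549.43360
g₂ = m₄/m₂² − 3 = 2.60330 − 3 ≈ -0.3967

-0.3967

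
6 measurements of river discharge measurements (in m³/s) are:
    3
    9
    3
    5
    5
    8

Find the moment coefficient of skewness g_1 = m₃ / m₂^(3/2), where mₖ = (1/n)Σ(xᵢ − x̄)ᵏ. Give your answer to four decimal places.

0.3741

x̄ = (3 + 9 + 3 + 5 + 5 + 8) / 6 = 5.5000
deviations (xᵢ − x̄): -2.5000, 3.5000, -2.5000, -0.5000, -0.5000, 2.5000
Σ(xᵢ − x̄)² = 31.5000 ⇒ m₂ = 31.5000/6 = 5.25000
Σ(xᵢ − x̄)³ = 27.0000 ⇒ m₃ = 27.0000/6 = 4.50000
m₂^(3/2) = 5.25000^(1.5) = 12.02926
g_1 = m₃ / m₂^(3/2) = 4.50000 / 12.02926 ≈ 0.3741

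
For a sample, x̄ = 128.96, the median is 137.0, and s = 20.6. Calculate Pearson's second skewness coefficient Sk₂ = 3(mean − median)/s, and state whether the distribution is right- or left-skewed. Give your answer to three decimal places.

Sk₂ = 3(128.96 − 137.0) / 20.6 = 3 × -8.0400 / 20.6
    = -24.1200 / 20.6 ≈ -1.171
Sk₂ < 0 ⇒ mean < median ⇒ left-skewed (negative skew).

-1.171, left-skewed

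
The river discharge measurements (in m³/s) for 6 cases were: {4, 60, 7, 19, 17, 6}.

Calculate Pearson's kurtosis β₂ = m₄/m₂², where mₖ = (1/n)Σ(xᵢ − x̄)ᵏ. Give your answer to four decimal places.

3.6031

x̄ = 18.8333
Σ(xᵢ − x̄)² = 2222.8333 ⇒ m₂ = 370.47222
Σ(xᵢ − x̄)⁴ = 2967144.8194 ⇒ m₄ = 494524.13657
m₂² = 137249.66744
β₂ = m₄/m₂² = 494524.13657 / 137249.66744 ≈ 3.6031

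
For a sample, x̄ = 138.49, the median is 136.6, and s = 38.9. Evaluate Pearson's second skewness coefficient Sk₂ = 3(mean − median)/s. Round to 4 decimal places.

0.1458

Sk₂ = 3(138.49 − 136.6) / 38.9 = 3 × 1.8900 / 38.9
    = 5.6700 / 38.9 ≈ 0.1458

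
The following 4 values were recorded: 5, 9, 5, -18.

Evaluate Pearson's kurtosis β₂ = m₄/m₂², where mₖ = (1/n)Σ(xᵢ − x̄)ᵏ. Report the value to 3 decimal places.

2.279

x̄ = 0.2500
Σ(xᵢ − x̄)² = 454.7500 ⇒ m₂ = 113.68750
Σ(xᵢ − x̄)⁴ = 117810.5781 ⇒ m₄ = 29452.64453
m₂² = 12924.84766
β₂ = m₄/m₂² = 29452.64453 / 12924.84766 ≈ 2.279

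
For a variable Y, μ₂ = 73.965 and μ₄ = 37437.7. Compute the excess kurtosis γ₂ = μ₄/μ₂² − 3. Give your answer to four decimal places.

3.8432

μ₂² = 73.965² = 5470.82123
μ₄/μ₂² = 37437.7 / 5470.82123 = 6.84316
γ₂ = 6.84316 − 3 ≈ 3.8432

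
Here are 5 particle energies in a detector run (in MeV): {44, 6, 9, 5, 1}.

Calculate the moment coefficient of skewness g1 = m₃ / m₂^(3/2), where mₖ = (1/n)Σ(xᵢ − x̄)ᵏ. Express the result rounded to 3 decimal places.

1.400

x̄ = (44 + 6 + 9 + 5 + 1) / 5 = 13.0000
deviations (xᵢ − x̄): 31.0000, -7.0000, -4.0000, -8.0000, -12.0000
Σ(xᵢ − x̄)² = 1234.0000 ⇒ m₂ = 1234.0000/5 = 246.80000
Σ(xᵢ − x̄)³ = 27144.0000 ⇒ m₃ = 27144.0000/5 = 5428.80000
m₂^(3/2) = 246.80000^(1.5) = 3877.19579
g1 = m₃ / m₂^(3/2) = 5428.80000 / 3877.19579 ≈ 1.400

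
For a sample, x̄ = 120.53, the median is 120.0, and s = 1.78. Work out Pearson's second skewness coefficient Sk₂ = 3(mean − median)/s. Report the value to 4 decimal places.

Sk₂ = 3(120.53 − 120.0) / 1.78 = 3 × 0.5300 / 1.78
    = 1.5900 / 1.78 ≈ 0.8933

0.8933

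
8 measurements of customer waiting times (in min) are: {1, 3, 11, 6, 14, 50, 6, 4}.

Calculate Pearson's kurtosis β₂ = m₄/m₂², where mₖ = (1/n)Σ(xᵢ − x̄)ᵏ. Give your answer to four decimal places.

5.3597

x̄ = 11.8750
Σ(xᵢ − x̄)² = 1786.8750 ⇒ m₂ = 223.35938
Σ(xᵢ − x̄)⁴ = 2139148.0254 ⇒ m₄ = 267393.50317
m₂² = 49889.41040
β₂ = m₄/m₂² = 267393.50317 / 49889.41040 ≈ 5.3597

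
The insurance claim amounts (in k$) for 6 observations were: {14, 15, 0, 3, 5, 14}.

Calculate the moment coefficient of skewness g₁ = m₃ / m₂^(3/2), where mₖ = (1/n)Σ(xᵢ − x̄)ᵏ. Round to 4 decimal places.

-0.1649

x̄ = (14 + 15 + 0 + 3 + 5 + 14) / 6 = 8.5000
deviations (xᵢ − x̄): 5.5000, 6.5000, -8.5000, -5.5000, -3.5000, 5.5000
Σ(xᵢ − x̄)² = 217.5000 ⇒ m₂ = 217.5000/6 = 36.25000
Σ(xᵢ − x̄)³ = -216.0000 ⇒ m₃ = -216.0000/6 = -36.00000
m₂^(3/2) = 36.25000^(1.5) = 218.25390
g₁ = m₃ / m₂^(3/2) = -36.00000 / 218.25390 ≈ -0.1649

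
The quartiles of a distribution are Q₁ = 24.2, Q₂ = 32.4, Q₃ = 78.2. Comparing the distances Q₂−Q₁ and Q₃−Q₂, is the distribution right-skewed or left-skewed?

Q₂ − Q₁ = 8.2;  Q₃ − Q₂ = 45.8
Q₃ − Q₂ > Q₂ − Q₁ ⇒ the upper half is more spread out ⇒ right-skewed.

right-skewed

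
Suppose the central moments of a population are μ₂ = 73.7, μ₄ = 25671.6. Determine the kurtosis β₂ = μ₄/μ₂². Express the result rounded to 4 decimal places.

4.7263

μ₂² = 73.7² = 5431.69000
μ₄/μ₂² = 25671.6 / 5431.69000 = 4.72626
β₂ ≈ 4.7263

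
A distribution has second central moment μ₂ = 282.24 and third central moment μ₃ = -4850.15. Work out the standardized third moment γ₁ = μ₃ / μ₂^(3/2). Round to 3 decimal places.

-1.023

σ = √μ₂ = √282.24 = 16.80000
σ³ = μ₂^(3/2) = 4741.63200
γ₁ = μ₃/σ³ = -4850.15 / 4741.63200 ≈ -1.023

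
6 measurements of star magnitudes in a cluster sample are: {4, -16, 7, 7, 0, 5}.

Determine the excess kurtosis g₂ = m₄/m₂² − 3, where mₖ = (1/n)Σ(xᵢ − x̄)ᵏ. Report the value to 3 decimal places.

0.586

x̄ = 1.1667
Σ(xᵢ − x̄)² = 386.8333 ⇒ m₂ = 64.47222
Σ(xᵢ − x̄)⁴ = 89442.8194 ⇒ m₄ = 14907.13657
m₂² = 4156.66744
g₂ = m₄/m₂² − 3 = 3.58632 − 3 ≈ 0.586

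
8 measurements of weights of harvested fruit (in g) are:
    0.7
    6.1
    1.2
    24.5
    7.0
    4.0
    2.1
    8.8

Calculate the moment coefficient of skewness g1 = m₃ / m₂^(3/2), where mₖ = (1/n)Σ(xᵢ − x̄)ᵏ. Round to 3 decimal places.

1.673

x̄ = (0.7 + 6.1 + 1.2 + 24.5 + 7.0 + 4.0 + 2.1 + 8.8) / 8 = 6.8000
deviations (xᵢ − x̄): -6.1000, -0.7000, -5.6000, 17.7000, 0.2000, -2.8000, -4.7000, 2.0000
Σ(xᵢ − x̄)² = 416.3200 ⇒ m₂ = 416.3200/8 = 52.04000
Σ(xᵢ − x̄)³ = 5024.5260 ⇒ m₃ = 5024.5260/8 = 628.06575
m₂^(3/2) = 52.04000^(1.5) = 375.41008
g1 = m₃ / m₂^(3/2) = 628.06575 / 375.41008 ≈ 1.673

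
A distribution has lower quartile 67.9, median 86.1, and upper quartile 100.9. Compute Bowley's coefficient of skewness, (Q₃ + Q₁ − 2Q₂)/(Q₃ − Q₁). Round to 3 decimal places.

-0.103

numerator: Q₃ + Q₁ − 2Q₂ = 100.9 + 67.9 − 2×86.1 = -3.4000
denominator: Q₃ − Q₁ = 100.9 − 67.9 = 33.0000
Bowley skewness = -3.4000 / 33.0000 ≈ -0.103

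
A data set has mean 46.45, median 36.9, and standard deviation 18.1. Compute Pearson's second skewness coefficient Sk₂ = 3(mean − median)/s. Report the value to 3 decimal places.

Sk₂ = 3(46.45 − 36.9) / 18.1 = 3 × 9.5500 / 18.1
    = 28.6500 / 18.1 ≈ 1.583

1.583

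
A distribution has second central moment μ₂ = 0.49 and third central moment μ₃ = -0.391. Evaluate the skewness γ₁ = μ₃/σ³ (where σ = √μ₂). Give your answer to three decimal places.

-1.140

σ = √μ₂ = √0.49 = 0.70000
σ³ = μ₂^(3/2) = 0.34300
γ₁ = μ₃/σ³ = -0.391 / 0.34300 ≈ -1.140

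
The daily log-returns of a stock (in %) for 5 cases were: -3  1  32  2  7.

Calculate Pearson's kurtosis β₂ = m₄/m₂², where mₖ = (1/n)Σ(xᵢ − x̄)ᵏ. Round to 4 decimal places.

x̄ = 7.8000
Σ(xᵢ − x̄)² = 782.8000 ⇒ m₂ = 156.56000
Σ(xᵢ − x̄)⁴ = 359849.2960 ⇒ m₄ = 71969.85920
m₂² = 24511.03360
β₂ = m₄/m₂² = 71969.85920 / 24511.03360 ≈ 2.9362

2.9362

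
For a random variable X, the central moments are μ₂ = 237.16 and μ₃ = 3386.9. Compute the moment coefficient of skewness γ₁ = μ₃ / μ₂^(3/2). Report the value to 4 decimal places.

σ = √μ₂ = √237.16 = 15.40000
σ³ = μ₂^(3/2) = 3652.26400
γ₁ = μ₃/σ³ = 3386.9 / 3652.26400 ≈ 0.9273

0.9273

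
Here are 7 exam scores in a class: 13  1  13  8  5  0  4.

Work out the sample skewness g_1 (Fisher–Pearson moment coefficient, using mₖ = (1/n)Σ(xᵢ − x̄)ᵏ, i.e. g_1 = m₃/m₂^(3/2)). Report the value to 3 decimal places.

x̄ = (13 + 1 + 13 + 8 + 5 + 0 + 4) / 7 = 6.2857
deviations (xᵢ − x̄): 6.7143, -5.2857, 6.7143, 1.7143, -1.2857, -6.2857, -2.2857
Σ(xᵢ − x̄)² = 167.4286 ⇒ m₂ = 167.4286/7 = 23.91837
Σ(xᵢ − x̄)³ = 200.3265 ⇒ m₃ = 200.3265/7 = 28.61808
m₂^(3/2) = 23.91837^(1.5) = 116.97614
g_1 = m₃ / m₂^(3/2) = 28.61808 / 116.97614 ≈ 0.245

0.245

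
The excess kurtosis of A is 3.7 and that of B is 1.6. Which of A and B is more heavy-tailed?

Higher excess kurtosis ⇒ heavier tails relative to the normal distribution.
3.7 vs 1.6: the larger is 3.7, so A has heavier tails.

A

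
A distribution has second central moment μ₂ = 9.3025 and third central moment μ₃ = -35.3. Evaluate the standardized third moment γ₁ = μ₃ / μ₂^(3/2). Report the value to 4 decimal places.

σ = √μ₂ = √9.3025 = 3.05000
σ³ = μ₂^(3/2) = 28.37263
γ₁ = μ₃/σ³ = -35.3 / 28.37263 ≈ -1.2442

-1.2442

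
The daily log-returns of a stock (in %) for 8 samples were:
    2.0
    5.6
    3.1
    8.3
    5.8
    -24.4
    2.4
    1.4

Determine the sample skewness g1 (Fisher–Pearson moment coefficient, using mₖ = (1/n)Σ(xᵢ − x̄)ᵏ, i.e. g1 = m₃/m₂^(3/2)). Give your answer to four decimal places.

-2.0322

x̄ = (2.0 + 5.6 + 3.1 + 8.3 + 5.8 - 24.4 + 2.4 + 1.4) / 8 = 0.5250
deviations (xᵢ − x̄): 1.4750, 5.0750, 2.5750, 7.7750, 5.2750, -24.9250, 1.8750, 0.8750
Σ(xᵢ − x̄)² = 748.3750 ⇒ m₂ = 748.3750/8 = 93.54687
Σ(xᵢ − x̄)³ = -14709.7582 ⇒ m₃ = -14709.7582/8 = -1838.71978
m₂^(3/2) = 93.54687^(1.5) = 904.78195
g1 = m₃ / m₂^(3/2) = -1838.71978 / 904.78195 ≈ -2.0322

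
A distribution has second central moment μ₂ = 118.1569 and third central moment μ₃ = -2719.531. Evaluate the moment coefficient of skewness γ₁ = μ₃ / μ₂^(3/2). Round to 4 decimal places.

-2.1174

σ = √μ₂ = √118.1569 = 10.87000
σ³ = μ₂^(3/2) = 1284.36550
γ₁ = μ₃/σ³ = -2719.531 / 1284.36550 ≈ -2.1174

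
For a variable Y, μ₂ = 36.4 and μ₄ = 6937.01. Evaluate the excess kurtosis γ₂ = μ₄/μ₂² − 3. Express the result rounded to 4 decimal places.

μ₂² = 36.4² = 1324.96000
μ₄/μ₂² = 6937.01 / 1324.96000 = 5.23564
γ₂ = 5.23564 − 3 ≈ 2.2356

2.2356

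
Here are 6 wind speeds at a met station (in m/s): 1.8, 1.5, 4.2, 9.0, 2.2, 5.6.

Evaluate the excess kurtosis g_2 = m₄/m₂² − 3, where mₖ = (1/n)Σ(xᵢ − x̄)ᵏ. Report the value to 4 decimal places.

x̄ = 4.0500
Σ(xᵢ − x̄)² = 41.9150 ⇒ m₂ = 6.98583
Σ(xᵢ − x̄)⁴ = 685.7699 ⇒ m₄ = 114.29499
m₂² = 48.80187
g_2 = m₄/m₂² − 3 = 2.34202 − 3 ≈ -0.6580

-0.6580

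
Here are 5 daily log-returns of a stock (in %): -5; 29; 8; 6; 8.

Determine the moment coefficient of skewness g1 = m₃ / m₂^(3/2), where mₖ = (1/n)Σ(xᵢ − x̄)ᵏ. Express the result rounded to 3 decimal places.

x̄ = (-5 + 29 + 8 + 6 + 8) / 5 = 9.2000
deviations (xᵢ − x̄): -14.2000, 19.8000, -1.2000, -3.2000, -1.2000
Σ(xᵢ − x̄)² = 606.8000 ⇒ m₂ = 606.8000/5 = 121.36000
Σ(xᵢ − x̄)³ = 4862.8800 ⇒ m₃ = 4862.8800/5 = 972.57600
m₂^(3/2) = 121.36000^(1.5) = 1336.94442
g1 = m₃ / m₂^(3/2) = 972.57600 / 1336.94442 ≈ 0.727

0.727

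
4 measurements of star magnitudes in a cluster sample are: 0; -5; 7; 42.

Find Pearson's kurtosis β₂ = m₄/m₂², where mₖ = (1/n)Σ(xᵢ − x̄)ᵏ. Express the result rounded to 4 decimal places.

x̄ = 11.0000
Σ(xᵢ − x̄)² = 1354.0000 ⇒ m₂ = 338.50000
Σ(xᵢ − x̄)⁴ = 1003954.0000 ⇒ m₄ = 250988.50000
m₂² = 114582.25000
β₂ = m₄/m₂² = 250988.50000 / 114582.25000 ≈ 2.1905

2.1905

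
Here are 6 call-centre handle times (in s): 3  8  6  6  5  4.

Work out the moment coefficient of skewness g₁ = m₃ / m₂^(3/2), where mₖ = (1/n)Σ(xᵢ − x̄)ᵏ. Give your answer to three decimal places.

x̄ = (3 + 8 + 6 + 6 + 5 + 4) / 6 = 5.3333
deviations (xᵢ − x̄): -2.3333, 2.6667, 0.6667, 0.6667, -0.3333, -1.3333
Σ(xᵢ − x̄)² = 15.3333 ⇒ m₂ = 15.3333/6 = 2.55556
Σ(xᵢ − x̄)³ = 4.4444 ⇒ m₃ = 4.4444/6 = 0.74074
m₂^(3/2) = 2.55556^(1.5) = 4.08534
g₁ = m₃ / m₂^(3/2) = 0.74074 / 4.08534 ≈ 0.181

0.181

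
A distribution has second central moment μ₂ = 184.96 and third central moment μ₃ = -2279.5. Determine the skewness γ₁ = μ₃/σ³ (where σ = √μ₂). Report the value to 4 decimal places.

σ = √μ₂ = √184.96 = 13.60000
σ³ = μ₂^(3/2) = 2515.45600
γ₁ = μ₃/σ³ = -2279.5 / 2515.45600 ≈ -0.9062

-0.9062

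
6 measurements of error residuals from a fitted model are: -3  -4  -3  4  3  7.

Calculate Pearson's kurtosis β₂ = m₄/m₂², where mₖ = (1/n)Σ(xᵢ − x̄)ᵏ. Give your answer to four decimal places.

1.4048

x̄ = 0.6667
Σ(xᵢ − x̄)² = 105.3333 ⇒ m₂ = 17.55556
Σ(xᵢ − x̄)⁴ = 2597.7778 ⇒ m₄ = 432.96296
m₂² = 308.19753
β₂ = m₄/m₂² = 432.96296 / 308.19753 ≈ 1.4048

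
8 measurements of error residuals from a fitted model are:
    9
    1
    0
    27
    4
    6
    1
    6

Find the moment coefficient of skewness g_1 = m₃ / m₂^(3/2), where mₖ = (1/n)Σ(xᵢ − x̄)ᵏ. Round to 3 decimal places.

x̄ = (9 + 1 + 0 + 27 + 4 + 6 + 1 + 6) / 8 = 6.7500
deviations (xᵢ − x̄): 2.2500, -5.7500, -6.7500, 20.2500, -2.7500, -0.7500, -5.7500, -0.7500
Σ(xᵢ − x̄)² = 535.5000 ⇒ m₂ = 535.5000/8 = 66.93750
Σ(xᵢ − x̄)³ = 7605.7500 ⇒ m₃ = 7605.7500/8 = 950.71875
m₂^(3/2) = 66.93750^(1.5) = 547.65144
g_1 = m₃ / m₂^(3/2) = 950.71875 / 547.65144 ≈ 1.736

1.736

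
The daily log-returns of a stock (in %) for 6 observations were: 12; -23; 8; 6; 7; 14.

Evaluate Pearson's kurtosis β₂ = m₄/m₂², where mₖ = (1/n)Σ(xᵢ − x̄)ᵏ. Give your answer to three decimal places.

3.853

x̄ = 4.0000
Σ(xᵢ − x̄)² = 922.0000 ⇒ m₂ = 153.66667
Σ(xᵢ − x̄)⁴ = 545890.0000 ⇒ m₄ = 90981.66667
m₂² = 23613.44444
β₂ = m₄/m₂² = 90981.66667 / 23613.44444 ≈ 3.853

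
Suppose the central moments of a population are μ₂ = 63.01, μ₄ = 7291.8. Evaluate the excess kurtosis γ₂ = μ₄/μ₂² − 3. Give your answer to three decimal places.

-1.163

μ₂² = 63.01² = 3970.26010
μ₄/μ₂² = 7291.8 / 3970.26010 = 1.83661
γ₂ = 1.83661 − 3 ≈ -1.163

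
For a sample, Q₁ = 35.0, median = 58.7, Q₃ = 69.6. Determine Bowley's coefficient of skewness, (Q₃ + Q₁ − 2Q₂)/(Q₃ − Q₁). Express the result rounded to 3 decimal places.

-0.370

numerator: Q₃ + Q₁ − 2Q₂ = 69.6 + 35.0 − 2×58.7 = -12.8000
denominator: Q₃ − Q₁ = 69.6 − 35.0 = 34.6000
Bowley skewness = -12.8000 / 34.6000 ≈ -0.370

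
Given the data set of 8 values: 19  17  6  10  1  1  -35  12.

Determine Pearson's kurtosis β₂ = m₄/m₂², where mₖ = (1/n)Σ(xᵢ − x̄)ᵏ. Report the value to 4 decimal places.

4.5735

x̄ = 3.8750
Σ(xᵢ − x̄)² = 2036.8750 ⇒ m₂ = 254.60938
Σ(xᵢ − x̄)⁴ = 2371855.4629 ⇒ m₄ = 296481.93286
m₂² = 64825.93384
β₂ = m₄/m₂² = 296481.93286 / 64825.93384 ≈ 4.5735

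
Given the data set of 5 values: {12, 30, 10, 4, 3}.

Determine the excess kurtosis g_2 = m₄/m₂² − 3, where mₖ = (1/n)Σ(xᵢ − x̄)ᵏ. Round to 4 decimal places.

x̄ = 11.8000
Σ(xᵢ − x̄)² = 472.8000 ⇒ m₂ = 94.56000
Σ(xᵢ − x̄)⁴ = 119428.8960 ⇒ m₄ = 23885.77920
m₂² = 8941.59360
g_2 = m₄/m₂² − 3 = 2.67131 − 3 ≈ -0.3287

-0.3287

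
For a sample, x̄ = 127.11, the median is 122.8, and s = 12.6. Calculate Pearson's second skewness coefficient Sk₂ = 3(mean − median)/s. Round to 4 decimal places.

Sk₂ = 3(127.11 − 122.8) / 12.6 = 3 × 4.3100 / 12.6
    = 12.9300 / 12.6 ≈ 1.0262

1.0262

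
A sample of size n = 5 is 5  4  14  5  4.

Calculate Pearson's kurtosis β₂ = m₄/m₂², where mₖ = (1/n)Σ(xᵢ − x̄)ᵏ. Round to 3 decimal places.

x̄ = 6.4000
Σ(xᵢ − x̄)² = 73.2000 ⇒ m₂ = 14.64000
Σ(xᵢ − x̄)⁴ = 3410.2560 ⇒ m₄ = 682.05120
m₂² = 214.32960
β₂ = m₄/m₂² = 682.05120 / 214.32960 ≈ 3.182

3.182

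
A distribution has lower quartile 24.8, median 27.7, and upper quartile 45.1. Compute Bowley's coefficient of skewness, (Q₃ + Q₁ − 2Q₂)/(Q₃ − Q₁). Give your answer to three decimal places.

numerator: Q₃ + Q₁ − 2Q₂ = 45.1 + 24.8 − 2×27.7 = 14.5000
denominator: Q₃ − Q₁ = 45.1 − 24.8 = 20.3000
Bowley skewness = 14.5000 / 20.3000 ≈ 0.714

0.714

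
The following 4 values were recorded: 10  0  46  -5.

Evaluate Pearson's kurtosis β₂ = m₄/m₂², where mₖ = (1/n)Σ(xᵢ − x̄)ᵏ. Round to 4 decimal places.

x̄ = 12.7500
Σ(xᵢ − x̄)² = 1590.7500 ⇒ m₂ = 397.68750
Σ(xᵢ − x̄)⁴ = 1348016.5781 ⇒ m₄ = 337004.14453
m₂² = 158155.34766
β₂ = m₄/m₂² = 337004.14453 / 158155.34766 ≈ 2.1308

2.1308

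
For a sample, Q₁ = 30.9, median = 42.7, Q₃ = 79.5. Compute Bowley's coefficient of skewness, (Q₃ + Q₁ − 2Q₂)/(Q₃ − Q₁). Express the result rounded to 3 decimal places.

0.514

numerator: Q₃ + Q₁ − 2Q₂ = 79.5 + 30.9 − 2×42.7 = 25.0000
denominator: Q₃ − Q₁ = 79.5 − 30.9 = 48.6000
Bowley skewness = 25.0000 / 48.6000 ≈ 0.514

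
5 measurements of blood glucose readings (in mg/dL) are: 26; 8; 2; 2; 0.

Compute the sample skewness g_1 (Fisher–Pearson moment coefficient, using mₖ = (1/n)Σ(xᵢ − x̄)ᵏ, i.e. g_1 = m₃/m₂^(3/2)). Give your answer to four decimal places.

x̄ = (26 + 8 + 2 + 2 + 0) / 5 = 7.6000
deviations (xᵢ − x̄): 18.4000, 0.4000, -5.6000, -5.6000, -7.6000
Σ(xᵢ − x̄)² = 459.2000 ⇒ m₂ = 459.2000/5 = 91.84000
Σ(xᵢ − x̄)³ = 5439.3600 ⇒ m₃ = 5439.3600/5 = 1087.87200
m₂^(3/2) = 91.84000^(1.5) = 880.13200
g_1 = m₃ / m₂^(3/2) = 1087.87200 / 880.13200 ≈ 1.2360

1.2360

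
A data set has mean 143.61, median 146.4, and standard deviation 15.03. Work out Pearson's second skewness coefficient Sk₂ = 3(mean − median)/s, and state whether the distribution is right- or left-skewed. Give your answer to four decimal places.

-0.5569, left-skewed

Sk₂ = 3(143.61 − 146.4) / 15.03 = 3 × -2.7900 / 15.03
    = -8.3700 / 15.03 ≈ -0.5569
Sk₂ < 0 ⇒ mean < median ⇒ left-skewed (negative skew).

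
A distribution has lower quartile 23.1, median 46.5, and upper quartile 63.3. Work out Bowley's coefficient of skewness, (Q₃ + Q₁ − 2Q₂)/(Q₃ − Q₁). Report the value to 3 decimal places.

-0.164

numerator: Q₃ + Q₁ − 2Q₂ = 63.3 + 23.1 − 2×46.5 = -6.6000
denominator: Q₃ − Q₁ = 63.3 − 23.1 = 40.2000
Bowley skewness = -6.6000 / 40.2000 ≈ -0.164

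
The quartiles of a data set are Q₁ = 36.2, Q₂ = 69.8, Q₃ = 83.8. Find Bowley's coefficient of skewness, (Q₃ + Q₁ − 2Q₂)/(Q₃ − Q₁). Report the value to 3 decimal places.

-0.412

numerator: Q₃ + Q₁ − 2Q₂ = 83.8 + 36.2 − 2×69.8 = -19.6000
denominator: Q₃ − Q₁ = 83.8 − 36.2 = 47.6000
Bowley skewness = -19.6000 / 47.6000 ≈ -0.412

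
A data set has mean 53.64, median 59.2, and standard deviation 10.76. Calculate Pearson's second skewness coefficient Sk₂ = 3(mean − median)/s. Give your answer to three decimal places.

Sk₂ = 3(53.64 − 59.2) / 10.76 = 3 × -5.5600 / 10.76
    = -16.6800 / 10.76 ≈ -1.550

-1.550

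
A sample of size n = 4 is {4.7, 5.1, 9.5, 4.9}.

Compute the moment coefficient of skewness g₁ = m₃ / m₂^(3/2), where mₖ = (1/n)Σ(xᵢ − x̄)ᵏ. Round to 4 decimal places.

1.1374

x̄ = (4.7 + 5.1 + 9.5 + 4.9) / 4 = 6.0500
deviations (xᵢ − x̄): -1.3500, -0.9500, 3.4500, -1.1500
Σ(xᵢ − x̄)² = 15.9500 ⇒ m₂ = 15.9500/4 = 3.98750
Σ(xᵢ − x̄)³ = 36.2250 ⇒ m₃ = 36.2250/4 = 9.05625
m₂^(3/2) = 3.98750^(1.5) = 7.96253
g₁ = m₃ / m₂^(3/2) = 9.05625 / 7.96253 ≈ 1.1374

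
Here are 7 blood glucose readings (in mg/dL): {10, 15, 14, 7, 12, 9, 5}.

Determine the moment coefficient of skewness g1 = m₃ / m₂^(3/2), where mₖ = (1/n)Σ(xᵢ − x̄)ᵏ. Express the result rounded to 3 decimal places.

-0.091

x̄ = (10 + 15 + 14 + 7 + 12 + 9 + 5) / 7 = 10.2857
deviations (xᵢ − x̄): -0.2857, 4.7143, 3.7143, -3.2857, 1.7143, -1.2857, -5.2857
Σ(xᵢ − x̄)² = 79.4286 ⇒ m₂ = 79.4286/7 = 11.34694
Σ(xᵢ − x̄)³ = -24.2449 ⇒ m₃ = -24.2449/7 = -3.46356
m₂^(3/2) = 11.34694^(1.5) = 38.22241
g1 = m₃ / m₂^(3/2) = -3.46356 / 38.22241 ≈ -0.091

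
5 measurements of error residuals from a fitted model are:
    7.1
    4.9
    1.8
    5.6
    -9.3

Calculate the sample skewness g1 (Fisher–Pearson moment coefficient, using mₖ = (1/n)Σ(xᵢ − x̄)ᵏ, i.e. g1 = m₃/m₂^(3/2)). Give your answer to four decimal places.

-1.2060

x̄ = (7.1 + 4.9 + 1.8 + 5.6 - 9.3) / 5 = 2.0200
deviations (xᵢ − x̄): 5.0800, 2.8800, -0.2200, 3.5800, -11.3200
Σ(xᵢ − x̄)² = 175.1080 ⇒ m₂ = 175.1080/5 = 35.02160
Σ(xᵢ − x̄)³ = -1249.7155 ⇒ m₃ = -1249.7155/5 = -249.94310
m₂^(3/2) = 35.02160^(1.5) = 207.25450
g1 = m₃ / m₂^(3/2) = -249.94310 / 207.25450 ≈ -1.2060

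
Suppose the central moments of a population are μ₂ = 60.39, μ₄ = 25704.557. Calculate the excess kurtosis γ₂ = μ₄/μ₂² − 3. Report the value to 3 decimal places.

4.048

μ₂² = 60.39² = 3646.95210
μ₄/μ₂² = 25704.557 / 3646.95210 = 7.04823
γ₂ = 7.04823 − 3 ≈ 4.048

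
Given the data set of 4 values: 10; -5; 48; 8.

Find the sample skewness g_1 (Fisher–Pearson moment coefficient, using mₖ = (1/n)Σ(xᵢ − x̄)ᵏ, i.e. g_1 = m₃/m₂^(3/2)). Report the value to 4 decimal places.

x̄ = (10 - 5 + 48 + 8) / 4 = 15.2500
deviations (xᵢ − x̄): -5.2500, -20.2500, 32.7500, -7.2500
Σ(xᵢ − x̄)² = 1562.7500 ⇒ m₂ = 1562.7500/4 = 390.68750
Σ(xᵢ − x̄)³ = 26296.8750 ⇒ m₃ = 26296.8750/4 = 6574.21875
m₂^(3/2) = 390.68750^(1.5) = 7722.25741
g_1 = m₃ / m₂^(3/2) = 6574.21875 / 7722.25741 ≈ 0.8513

0.8513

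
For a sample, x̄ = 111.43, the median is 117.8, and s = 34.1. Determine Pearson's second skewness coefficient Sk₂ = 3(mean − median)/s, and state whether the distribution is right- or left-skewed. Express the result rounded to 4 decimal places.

-0.5604, left-skewed

Sk₂ = 3(111.43 − 117.8) / 34.1 = 3 × -6.3700 / 34.1
    = -19.1100 / 34.1 ≈ -0.5604
Sk₂ < 0 ⇒ mean < median ⇒ left-skewed (negative skew).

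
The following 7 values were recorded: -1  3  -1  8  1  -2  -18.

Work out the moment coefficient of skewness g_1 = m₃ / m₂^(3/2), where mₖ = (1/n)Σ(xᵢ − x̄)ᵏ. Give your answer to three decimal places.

-1.242

x̄ = (-1 + 3 - 1 + 8 + 1 - 2 - 18) / 7 = -1.4286
deviations (xᵢ − x̄): 0.4286, 4.4286, 0.4286, 9.4286, 2.4286, -0.5714, -16.5714
Σ(xᵢ − x̄)² = 389.7143 ⇒ m₂ = 389.7143/7 = 55.67347
Σ(xᵢ − x̄)³ = -3611.3878 ⇒ m₃ = -3611.3878/7 = -515.91254
m₂^(3/2) = 55.67347^(1.5) = 415.40568
g_1 = m₃ / m₂^(3/2) = -515.91254 / 415.40568 ≈ -1.242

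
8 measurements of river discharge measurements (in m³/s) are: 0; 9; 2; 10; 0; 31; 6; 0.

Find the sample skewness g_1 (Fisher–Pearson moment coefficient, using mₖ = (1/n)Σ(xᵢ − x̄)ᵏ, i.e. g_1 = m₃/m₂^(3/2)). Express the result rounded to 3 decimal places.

x̄ = (0 + 9 + 2 + 10 + 0 + 31 + 6 + 0) / 8 = 7.2500
deviations (xᵢ − x̄): -7.2500, 1.7500, -5.2500, 2.7500, -7.2500, 23.7500, -1.2500, -7.2500
Σ(xᵢ − x̄)² = 761.5000 ⇒ m₂ = 761.5000/8 = 95.18750
Σ(xᵢ − x̄)³ = 12132.7500 ⇒ m₃ = 12132.7500/8 = 1516.59375
m₂^(3/2) = 95.18750^(1.5) = 928.68810
g_1 = m₃ / m₂^(3/2) = 1516.59375 / 928.68810 ≈ 1.633

1.633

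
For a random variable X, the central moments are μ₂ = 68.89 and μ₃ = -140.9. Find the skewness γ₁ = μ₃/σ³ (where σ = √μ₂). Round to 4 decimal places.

-0.2464

σ = √μ₂ = √68.89 = 8.30000
σ³ = μ₂^(3/2) = 571.78700
γ₁ = μ₃/σ³ = -140.9 / 571.78700 ≈ -0.2464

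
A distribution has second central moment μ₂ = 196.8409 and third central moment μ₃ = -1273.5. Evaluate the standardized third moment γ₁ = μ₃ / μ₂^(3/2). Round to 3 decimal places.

σ = √μ₂ = √196.8409 = 14.03000
σ³ = μ₂^(3/2) = 2761.67783
γ₁ = μ₃/σ³ = -1273.5 / 2761.67783 ≈ -0.461

-0.461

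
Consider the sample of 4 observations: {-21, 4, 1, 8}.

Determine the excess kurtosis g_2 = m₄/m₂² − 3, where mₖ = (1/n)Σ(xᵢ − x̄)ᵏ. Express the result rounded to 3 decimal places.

x̄ = -2.0000
Σ(xᵢ − x̄)² = 506.0000 ⇒ m₂ = 126.50000
Σ(xᵢ − x̄)⁴ = 141698.0000 ⇒ m₄ = 35424.50000
m₂² = 16002.25000
g_2 = m₄/m₂² − 3 = 2.21372 − 3 ≈ -0.786

-0.786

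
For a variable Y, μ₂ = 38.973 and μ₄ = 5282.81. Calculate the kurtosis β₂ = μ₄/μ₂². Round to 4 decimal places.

3.4781

μ₂² = 38.973² = 1518.89473
μ₄/μ₂² = 5282.81 / 1518.89473 = 3.47806
β₂ ≈ 3.4781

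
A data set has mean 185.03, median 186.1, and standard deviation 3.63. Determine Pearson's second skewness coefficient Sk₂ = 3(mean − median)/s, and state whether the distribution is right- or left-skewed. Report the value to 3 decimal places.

Sk₂ = 3(185.03 − 186.1) / 3.63 = 3 × -1.0700 / 3.63
    = -3.2100 / 3.63 ≈ -0.884
Sk₂ < 0 ⇒ mean < median ⇒ left-skewed (negative skew).

-0.884, left-skewed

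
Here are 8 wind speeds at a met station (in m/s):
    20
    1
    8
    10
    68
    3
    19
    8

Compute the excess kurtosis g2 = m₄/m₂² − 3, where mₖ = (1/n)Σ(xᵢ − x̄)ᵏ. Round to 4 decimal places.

2.0833

x̄ = 17.1250
Σ(xᵢ − x̄)² = 3276.8750 ⇒ m₂ = 409.60938
Σ(xᵢ − x̄)⁴ = 6823057.7129 ⇒ m₄ = 852882.21411
m₂² = 167779.84009
g2 = m₄/m₂² − 3 = 5.08334 − 3 ≈ 2.0833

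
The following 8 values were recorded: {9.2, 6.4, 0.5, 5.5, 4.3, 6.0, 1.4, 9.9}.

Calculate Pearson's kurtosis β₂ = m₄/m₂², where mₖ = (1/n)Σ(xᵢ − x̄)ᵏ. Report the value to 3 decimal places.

1.947

x̄ = 5.4000
Σ(xᵢ − x̄)² = 77.2800 ⇒ m₂ = 9.66000
Σ(xᵢ − x̄)⁴ = 1453.6500 ⇒ m₄ = 181.70625
m₂² = 93.31560
β₂ = m₄/m₂² = 181.70625 / 93.31560 ≈ 1.947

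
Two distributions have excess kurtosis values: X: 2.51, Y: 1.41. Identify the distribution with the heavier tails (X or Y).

Higher excess kurtosis ⇒ heavier tails relative to the normal distribution.
2.51 vs 1.41: the larger is 2.51, so X has heavier tails.

X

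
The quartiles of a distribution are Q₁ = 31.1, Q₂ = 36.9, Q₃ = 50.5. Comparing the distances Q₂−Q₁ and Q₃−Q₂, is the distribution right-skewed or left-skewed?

right-skewed

Q₂ − Q₁ = 5.8;  Q₃ − Q₂ = 13.6
Q₃ − Q₂ > Q₂ − Q₁ ⇒ the upper half is more spread out ⇒ right-skewed.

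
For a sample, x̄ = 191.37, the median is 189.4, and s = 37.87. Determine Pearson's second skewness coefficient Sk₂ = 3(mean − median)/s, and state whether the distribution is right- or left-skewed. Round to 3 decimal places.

0.156, right-skewed

Sk₂ = 3(191.37 − 189.4) / 37.87 = 3 × 1.9700 / 37.87
    = 5.9100 / 37.87 ≈ 0.156
Sk₂ > 0 ⇒ mean > median ⇒ right-skewed (positive skew).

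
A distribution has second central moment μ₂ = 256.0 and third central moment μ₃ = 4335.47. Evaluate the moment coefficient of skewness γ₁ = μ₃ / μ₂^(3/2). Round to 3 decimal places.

σ = √μ₂ = √256.0 = 16.00000
σ³ = μ₂^(3/2) = 4096.00000
γ₁ = μ₃/σ³ = 4335.47 / 4096.00000 ≈ 1.058

1.058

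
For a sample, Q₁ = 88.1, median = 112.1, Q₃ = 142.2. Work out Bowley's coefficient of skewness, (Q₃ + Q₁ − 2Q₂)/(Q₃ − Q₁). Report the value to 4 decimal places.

0.1128

numerator: Q₃ + Q₁ − 2Q₂ = 142.2 + 88.1 − 2×112.1 = 6.1000
denominator: Q₃ − Q₁ = 142.2 − 88.1 = 54.1000
Bowley skewness = 6.1000 / 54.1000 ≈ 0.1128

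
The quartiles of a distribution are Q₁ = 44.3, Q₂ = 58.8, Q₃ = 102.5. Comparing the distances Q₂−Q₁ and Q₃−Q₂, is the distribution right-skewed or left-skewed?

Q₂ − Q₁ = 14.5;  Q₃ − Q₂ = 43.7
Q₃ − Q₂ > Q₂ − Q₁ ⇒ the upper half is more spread out ⇒ right-skewed.

right-skewed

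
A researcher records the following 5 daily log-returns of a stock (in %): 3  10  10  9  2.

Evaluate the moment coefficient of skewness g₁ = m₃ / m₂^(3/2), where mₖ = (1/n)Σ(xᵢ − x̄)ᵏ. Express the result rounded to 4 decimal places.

-0.4011

x̄ = (3 + 10 + 10 + 9 + 2) / 5 = 6.8000
deviations (xᵢ − x̄): -3.8000, 3.2000, 3.2000, 2.2000, -4.8000
Σ(xᵢ − x̄)² = 62.8000 ⇒ m₂ = 62.8000/5 = 12.56000
Σ(xᵢ − x̄)³ = -89.2800 ⇒ m₃ = -89.2800/5 = -17.85600
m₂^(3/2) = 12.56000^(1.5) = 44.51275
g₁ = m₃ / m₂^(3/2) = -17.85600 / 44.51275 ≈ -0.4011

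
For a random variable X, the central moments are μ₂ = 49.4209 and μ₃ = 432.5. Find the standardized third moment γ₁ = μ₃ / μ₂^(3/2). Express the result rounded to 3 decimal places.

σ = √μ₂ = √49.4209 = 7.03000
σ³ = μ₂^(3/2) = 347.42893
γ₁ = μ₃/σ³ = 432.5 / 347.42893 ≈ 1.245

1.245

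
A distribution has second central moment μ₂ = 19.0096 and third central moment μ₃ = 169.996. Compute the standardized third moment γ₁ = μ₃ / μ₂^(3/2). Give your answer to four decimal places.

σ = √μ₂ = √19.0096 = 4.36000
σ³ = μ₂^(3/2) = 82.88186
γ₁ = μ₃/σ³ = 169.996 / 82.88186 ≈ 2.0511

2.0511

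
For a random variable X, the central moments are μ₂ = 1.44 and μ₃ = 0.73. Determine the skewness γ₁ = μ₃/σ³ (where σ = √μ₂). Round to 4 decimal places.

0.4225

σ = √μ₂ = √1.44 = 1.20000
σ³ = μ₂^(3/2) = 1.72800
γ₁ = μ₃/σ³ = 0.73 / 1.72800 ≈ 0.4225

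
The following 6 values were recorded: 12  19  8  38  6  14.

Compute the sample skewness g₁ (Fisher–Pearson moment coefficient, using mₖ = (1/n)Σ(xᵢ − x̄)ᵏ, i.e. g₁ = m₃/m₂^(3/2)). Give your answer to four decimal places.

x̄ = (12 + 19 + 8 + 38 + 6 + 14) / 6 = 16.1667
deviations (xᵢ − x̄): -4.1667, 2.8333, -8.1667, 21.8333, -10.1667, -2.1667
Σ(xᵢ − x̄)² = 676.8333 ⇒ m₂ = 676.8333/6 = 112.80556
Σ(xᵢ − x̄)³ = 8752.5556 ⇒ m₃ = 8752.5556/6 = 1458.75926
m₂^(3/2) = 112.80556^(1.5) = 1198.10735
g₁ = m₃ / m₂^(3/2) = 1458.75926 / 1198.10735 ≈ 1.2176

1.2176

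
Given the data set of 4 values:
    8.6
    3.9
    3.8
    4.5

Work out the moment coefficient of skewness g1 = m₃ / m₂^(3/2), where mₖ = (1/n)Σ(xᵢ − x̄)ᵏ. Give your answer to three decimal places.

1.094

x̄ = (8.6 + 3.9 + 3.8 + 4.5) / 4 = 5.2000
deviations (xᵢ − x̄): 3.4000, -1.3000, -1.4000, -0.7000
Σ(xᵢ − x̄)² = 15.7000 ⇒ m₂ = 15.7000/4 = 3.92500
Σ(xᵢ − x̄)³ = 34.0200 ⇒ m₃ = 34.0200/4 = 8.50500
m₂^(3/2) = 3.92500^(1.5) = 7.77606
g1 = m₃ / m₂^(3/2) = 8.50500 / 7.77606 ≈ 1.094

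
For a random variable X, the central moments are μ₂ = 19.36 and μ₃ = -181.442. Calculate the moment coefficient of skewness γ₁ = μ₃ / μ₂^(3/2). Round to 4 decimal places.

σ = √μ₂ = √19.36 = 4.40000
σ³ = μ₂^(3/2) = 85.18400
γ₁ = μ₃/σ³ = -181.442 / 85.18400 ≈ -2.1300

-2.1300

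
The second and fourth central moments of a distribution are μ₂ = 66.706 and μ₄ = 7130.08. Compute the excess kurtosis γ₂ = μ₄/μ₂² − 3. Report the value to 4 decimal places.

-1.3976

μ₂² = 66.706² = 4449.69044
μ₄/μ₂² = 7130.08 / 4449.69044 = 1.60238
γ₂ = 1.60238 − 3 ≈ -1.3976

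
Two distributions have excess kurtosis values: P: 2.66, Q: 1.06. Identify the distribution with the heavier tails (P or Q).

Higher excess kurtosis ⇒ heavier tails relative to the normal distribution.
2.66 vs 1.06: the larger is 2.66, so P has heavier tails.

P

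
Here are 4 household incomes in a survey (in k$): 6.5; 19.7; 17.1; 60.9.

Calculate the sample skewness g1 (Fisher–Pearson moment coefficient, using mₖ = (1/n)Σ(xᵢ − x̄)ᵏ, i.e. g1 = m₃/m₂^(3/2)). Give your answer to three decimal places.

0.952

x̄ = (6.5 + 19.7 + 17.1 + 60.9) / 4 = 26.0500
deviations (xᵢ − x̄): -19.5500, -6.3500, -8.9500, 34.8500
Σ(xᵢ − x̄)² = 1717.1500 ⇒ m₂ = 1717.1500/4 = 429.28750
Σ(xᵢ − x̄)³ = 33881.0850 ⇒ m₃ = 33881.0850/4 = 8470.27125
m₂^(3/2) = 429.28750^(1.5) = 8894.51689
g1 = m₃ / m₂^(3/2) = 8470.27125 / 8894.51689 ≈ 0.952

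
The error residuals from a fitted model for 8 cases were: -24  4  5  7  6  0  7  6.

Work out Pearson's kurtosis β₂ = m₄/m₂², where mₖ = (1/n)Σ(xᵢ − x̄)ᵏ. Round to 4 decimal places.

x̄ = 1.3750
Σ(xᵢ − x̄)² = 771.8750 ⇒ m₂ = 96.48438
Σ(xᵢ − x̄)⁴ = 417736.2441 ⇒ m₄ = 52217.03052
m₂² = 9309.23462
β₂ = m₄/m₂² = 52217.03052 / 9309.23462 ≈ 5.6092

5.6092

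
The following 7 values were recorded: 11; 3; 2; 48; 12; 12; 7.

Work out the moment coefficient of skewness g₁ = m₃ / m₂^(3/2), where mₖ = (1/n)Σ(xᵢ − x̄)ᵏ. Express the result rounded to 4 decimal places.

x̄ = (11 + 3 + 2 + 48 + 12 + 12 + 7) / 7 = 13.5714
deviations (xᵢ − x̄): -2.5714, -10.5714, -11.5714, 34.4286, -1.5714, -1.5714, -6.5714
Σ(xᵢ − x̄)² = 1485.7143 ⇒ m₂ = 1485.7143/7 = 212.24490
Σ(xᵢ − x̄)³ = 37769.7551 ⇒ m₃ = 37769.7551/7 = 5395.67930
m₂^(3/2) = 212.24490^(1.5) = 3092.11679
g₁ = m₃ / m₂^(3/2) = 5395.67930 / 3092.11679 ≈ 1.7450

1.7450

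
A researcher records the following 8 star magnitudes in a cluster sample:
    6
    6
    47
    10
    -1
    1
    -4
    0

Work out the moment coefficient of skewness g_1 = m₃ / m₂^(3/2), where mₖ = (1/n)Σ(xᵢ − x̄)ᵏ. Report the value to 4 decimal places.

1.9328

x̄ = (6 + 6 + 47 + 10 - 1 + 1 - 4 + 0) / 8 = 8.1250
deviations (xᵢ − x̄): -2.1250, -2.1250, 38.8750, 1.8750, -9.1250, -7.1250, -12.1250, -8.1250
Σ(xᵢ − x̄)² = 1870.8750 ⇒ m₂ = 1870.8750/8 = 233.85938
Σ(xᵢ − x̄)³ = 55297.4063 ⇒ m₃ = 55297.4063/8 = 6912.17578
m₂^(3/2) = 233.85938^(1.5) = 3576.28546
g_1 = m₃ / m₂^(3/2) = 6912.17578 / 3576.28546 ≈ 1.9328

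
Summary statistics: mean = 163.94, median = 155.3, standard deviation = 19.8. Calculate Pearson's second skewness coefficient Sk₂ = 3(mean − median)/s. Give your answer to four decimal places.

1.3091

Sk₂ = 3(163.94 − 155.3) / 19.8 = 3 × 8.6400 / 19.8
    = 25.9200 / 19.8 ≈ 1.3091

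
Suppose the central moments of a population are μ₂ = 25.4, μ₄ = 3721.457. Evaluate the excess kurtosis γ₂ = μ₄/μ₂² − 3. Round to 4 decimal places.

μ₂² = 25.4² = 645.16000
μ₄/μ₂² = 3721.457 / 645.16000 = 5.76827
γ₂ = 5.76827 − 3 ≈ 2.7683

2.7683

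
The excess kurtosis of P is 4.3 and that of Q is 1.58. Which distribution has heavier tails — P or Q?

P

Higher excess kurtosis ⇒ heavier tails relative to the normal distribution.
4.3 vs 1.58: the larger is 4.3, so P has heavier tails.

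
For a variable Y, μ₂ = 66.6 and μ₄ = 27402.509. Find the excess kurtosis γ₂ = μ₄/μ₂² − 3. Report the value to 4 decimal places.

μ₂² = 66.6² = 4435.56000
μ₄/μ₂² = 27402.509 / 4435.56000 = 6.17791
γ₂ = 6.17791 − 3 ≈ 3.1779

3.1779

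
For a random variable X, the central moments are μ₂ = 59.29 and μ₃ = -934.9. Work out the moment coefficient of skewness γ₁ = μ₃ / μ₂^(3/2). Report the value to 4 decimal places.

-2.0478

σ = √μ₂ = √59.29 = 7.70000
σ³ = μ₂^(3/2) = 456.53300
γ₁ = μ₃/σ³ = -934.9 / 456.53300 ≈ -2.0478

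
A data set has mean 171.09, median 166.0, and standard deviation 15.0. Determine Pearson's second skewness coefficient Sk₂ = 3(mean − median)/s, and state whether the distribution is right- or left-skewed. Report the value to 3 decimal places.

Sk₂ = 3(171.09 − 166.0) / 15.0 = 3 × 5.0900 / 15.0
    = 15.2700 / 15.0 ≈ 1.018
Sk₂ > 0 ⇒ mean > median ⇒ right-skewed (positive skew).

1.018, right-skewed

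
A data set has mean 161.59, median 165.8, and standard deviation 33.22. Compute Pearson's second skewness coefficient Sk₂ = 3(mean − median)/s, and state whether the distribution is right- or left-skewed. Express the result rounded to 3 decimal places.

Sk₂ = 3(161.59 − 165.8) / 33.22 = 3 × -4.2100 / 33.22
    = -12.6300 / 33.22 ≈ -0.380
Sk₂ < 0 ⇒ mean < median ⇒ left-skewed (negative skew).

-0.380, left-skewed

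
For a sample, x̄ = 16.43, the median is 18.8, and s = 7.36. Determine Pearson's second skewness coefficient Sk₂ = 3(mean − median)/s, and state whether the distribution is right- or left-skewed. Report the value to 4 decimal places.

-0.9660, left-skewed

Sk₂ = 3(16.43 − 18.8) / 7.36 = 3 × -2.3700 / 7.36
    = -7.1100 / 7.36 ≈ -0.9660
Sk₂ < 0 ⇒ mean < median ⇒ left-skewed (negative skew).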